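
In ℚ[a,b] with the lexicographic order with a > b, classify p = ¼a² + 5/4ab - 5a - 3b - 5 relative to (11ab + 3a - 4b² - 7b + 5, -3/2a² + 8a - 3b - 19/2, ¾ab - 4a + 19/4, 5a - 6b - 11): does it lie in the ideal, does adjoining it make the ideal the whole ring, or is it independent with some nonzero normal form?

First compute the reduced Gröbner basis of I by Buchberger's algorithm.
f_1 = 11ab + 3a - 4b² - 7b + 5, LT = ab.
f_2 = -3/2a² + 8a - 3b - 19/2, LT = a².
f_3 = ¾ab - 4a + 19/4, LT = ab.
f_4 = 5a - 6b - 11, LT = a.

S(f_1,f_2): lcm = a²b. S = 3/11a² - 4/11ab² + 155/33ab + 5/11a - 2b² - 19/3b.
  reduce S modulo (f_1, f_2, f_3, f_4):
  remainder -16/121b³ - 1946/3993b² - 11740/3993b - 10322/3993 ≠ 0; add h_5 = -16/121b³ - 1946/3993b² - 11740/3993b - 10322/3993 to the basis.

S(f_1,f_3): lcm = ab. S = 185/33a - 4/11b² - 7/11b - 194/33.
  reduce S modulo (f_1, f_2, f_3, f_4, h_5):
  remainder -4/11b² + 67/11b + 71/11 ≠ 0; add h_6 = -4/11b² + 67/11b + 71/11 to the basis.

S(f_1,f_4): lcm = ab. S = 3/11a + 46/55b² + 86/55b + 5/11.
  reduce S modulo (f_1, f_2, f_3, f_4, h_5, h_6):
  remainder 159/10b + 159/10 ≠ 0; add h_7 = 159/10b + 159/10 to the basis.

The other S-polynomials (S(f_2,f_3), S(f_2,f_4), S(f_3,f_4), S(f_1,h_5), S(f_2,h_5), S(f_3,h_5), S(f_4,h_5), S(f_1,h_6), S(f_2,h_6), S(f_3,h_6), S(f_4,h_6), S(h_5,h_6), S(f_1,h_7), S(f_2,h_7), S(f_3,h_7), S(f_4,h_7), S(h_5,h_7), S(h_6,h_7)) all reduce to 0 modulo the current basis, so we have a Gröbner basis.
Inter-reduce: drop elements whose leading term is divisible by another's, tail-reduce, and make monic.
Reduced Gröbner basis: {a - 1, b + 1}.
Label its elements g_1 = a - 1, g_2 = b + 1.

Reduce p = ¼a² + 5/4ab - 5a - 3b - 5 modulo G:
  leading term a²: subtract (¼a)·g_1 from ¼a² + 5/4ab - 5a - 3b - 5 → 5/4ab - 19/4a - 3b - 5
  leading term ab: subtract (5/4b)·g_1 from 5/4ab - 19/4a - 3b - 5 → -19/4a - 7/4b - 5
  leading term a: subtract (-19/4)·g_1 from -19/4a - 7/4b - 5 → -7/4b - 39/4
  leading term b: subtract (-7/4)·g_2 from -7/4b - 39/4 → -8
  leading term 1: no divisor's leading term divides it; move -8 to the remainder.
  normal form = -8.
The normal form is nonzero, so p ∉ I. Since p minus its normal form lies in I, I + (p) = I + (r) where r = -8; decide whether this ideal is the whole ring.
Here r = -8 is a nonzero constant, hence a unit: 1 ∈ I + (p), the Gröbner basis of I + (p) is {1}, and the enlarged system has no common solution — adjoining p is inconsistent.

Ideal membership is decidable via reduction modulo a Gröbner basis.

Adjoining ¼a² + 5/4ab - 5a - 3b - 5 makes the ideal the whole ring: the system is inconsistent.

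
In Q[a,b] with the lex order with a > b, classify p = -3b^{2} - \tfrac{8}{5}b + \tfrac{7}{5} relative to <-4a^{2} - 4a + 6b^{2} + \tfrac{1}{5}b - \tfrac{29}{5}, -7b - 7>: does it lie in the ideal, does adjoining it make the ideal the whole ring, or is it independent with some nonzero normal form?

First compute the reduced Gröbner basis of I by Buchberger's algorithm.
f_1 = -4a^{2} - 4a + 6b^{2} + \tfrac{1}{5}b - \tfrac{29}{5}, LT = a^{2}.
f_2 = -7b - 7, LT = b.

The S-polynomials (S(f_1,f_2)) all reduce to 0 modulo the current basis, so we have a Gröbner basis.
Inter-reduce: drop elements whose leading term is divisible by another's, tail-reduce, and make monic.
Reduced Gröbner basis: {a^{2} + a, b + 1}.
Label its elements g_1 = a^{2} + a, g_2 = b + 1.

Reduce p = -3b^{2} - \tfrac{8}{5}b + \tfrac{7}{5} modulo G:
  leading term b^{2}: subtract (-3b)·g_2 from -3b^{2} - \tfrac{8}{5}b + \tfrac{7}{5} → \tfrac{7}{5}b + \tfrac{7}{5}
  leading term b: subtract (\tfrac{7}{5})·g_2 from \tfrac{7}{5}b + \tfrac{7}{5} → 0
  normal form = 0.
Since the normal form is 0, p ∈ I.

-3b^{2} - \tfrac{8}{5}b + \tfrac{7}{5} lies in I (it reduces to 0).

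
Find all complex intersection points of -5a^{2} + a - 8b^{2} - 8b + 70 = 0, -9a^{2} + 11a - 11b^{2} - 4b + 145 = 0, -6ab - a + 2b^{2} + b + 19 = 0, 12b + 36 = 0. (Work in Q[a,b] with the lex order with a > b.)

Compute a lex Gröbner basis by Buchberger's algorithm.
f_1 = -5a^{2} + a - 8b^{2} - 8b + 70, LT = a^{2}.
f_2 = -9a^{2} + 11a - 11b^{2} - 4b + 145, LT = a^{2}.
f_3 = -6ab - a + 2b^{2} + b + 19, LT = ab.
f_4 = 12b + 36, LT = b.

S(f_1,f_2): lcm = a^{2}. S = \tfrac{46}{45}a + \tfrac{17}{45}b^{2} + \tfrac{52}{45}b + \tfrac{19}{9}.
  leading term a: no divisor's leading term divides it; move \tfrac{46}{45}a to the remainder.
  leading term b^{2}: subtract (\tfrac{17}{540}b)·f_4 from \tfrac{17}{45}b^{2} + \tfrac{52}{45}b + \tfrac{19}{9} → \tfrac{1}{45}b + \tfrac{19}{9}
  leading term b: subtract (\tfrac{1}{540})·f_4 from \tfrac{1}{45}b + \tfrac{19}{9} → \tfrac{92}{45}
  leading term 1: no divisor's leading term divides it; move \tfrac{92}{45} to the remainder.
  remainder \tfrac{46}{45}a + \tfrac{92}{45} ≠ 0; add h_5 = \tfrac{46}{45}a + \tfrac{92}{45} to the basis.

The other S-polynomials (S(f_1,f_3), S(f_1,f_4), S(f_2,f_3), S(f_2,f_4), S(f_3,f_4), S(f_1,h_5), S(f_2,h_5), S(f_3,h_5), S(f_4,h_5)) all reduce to 0 modulo the current basis, so we have a Gröbner basis.
Inter-reduce: drop elements whose leading term is divisible by another's, tail-reduce, and make monic.
Reduced Gröbner basis: {a + 2, b + 3}.

Elimination: the polynomial b + 3 lies in the elimination ideal for b, so b ∈ {-3}. For each such b, the remaining basis elements (now univariate) give the rest of the solution.
  b = -3: the earlier basis element becomes a + 2 = 0, giving a = -2 — point (-2, -3).
This is the nonlinear analogue of row-reducing a linear system.

{(-2, -3)}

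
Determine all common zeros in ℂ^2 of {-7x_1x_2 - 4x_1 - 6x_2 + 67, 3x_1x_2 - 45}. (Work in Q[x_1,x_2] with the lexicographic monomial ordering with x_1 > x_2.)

{(-9/2, -10/3), (-5, -3)}

Compute a lex Gröbner basis by Buchberger's algorithm.
f_1 = -7x_1x_2 - 4x_1 - 6x_2 + 67, LT = x_1x_2.
f_2 = 3x_1x_2 - 45, LT = x_1x_2.

S(f_1,f_2): lcm = x_1x_2. S = 4/7x_1 + 6/7x_2 + 38/7.
  reduce S modulo (f_1, f_2):
  remainder 4/7x_1 + 6/7x_2 + 38/7 ≠ 0; add h_3 = 4/7x_1 + 6/7x_2 + 38/7 to the basis.

S(f_1,h_3): lcm = x_1x_2. S = 4/7x_1 - 3/2x_2^2 - 121/14x_2 - 67/7.
  reduce S modulo (f_1, f_2, h_3):
  remainder -3/2x_2^2 - 19/2x_2 - 15 ≠ 0; add h_4 = -3/2x_2^2 - 19/2x_2 - 15 to the basis.

The other S-polynomials (S(f_2,h_3), S(f_1,h_4), S(f_2,h_4), S(h_3,h_4)) all reduce to 0 modulo the current basis, so we have a Gröbner basis.
Inter-reduce: drop elements whose leading term is divisible by another's, tail-reduce, and make monic.
Reduced Gröbner basis: {x_1 + 3/2x_2 + 19/2, x_2^2 + 19/3x_2 + 10}.

A lex Gröbner basis eliminates variables successively. Here x_2^2 + 19/3x_2 + 10 depends only on x_2, with roots {-10/3, -3}; lifting each root through the earlier basis elements recovers the full solutions.
  x_2 = -10/3: the earlier basis element becomes x_1 + 9/2 = 0, giving x_1 = -9/2 — point (-9/2, -10/3).
  x_2 = -3: the earlier basis element becomes x_1 + 5 = 0, giving x_1 = -5 — point (-5, -3).
Zero-dimensionality of the ideal guarantees finitely many solutions over ℂ.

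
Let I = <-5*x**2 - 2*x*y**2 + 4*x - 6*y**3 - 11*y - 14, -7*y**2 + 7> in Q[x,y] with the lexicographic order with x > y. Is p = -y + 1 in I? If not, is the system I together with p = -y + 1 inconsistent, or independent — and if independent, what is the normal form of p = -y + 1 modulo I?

-y + 1 is independent of I; its normal form modulo I is -y + 1.

First compute the reduced Gröbner basis of I by Buchberger's algorithm.
f_1 = -5*x**2 - 2*x*y**2 + 4*x - 6*y**3 - 11*y - 14, LT = x**2.
f_2 = -7*y**2 + 7, LT = y**2.

The S-polynomials (S(f_1,f_2)) all reduce to 0 modulo the current basis, so we have a Gröbner basis.
Inter-reduce: drop elements whose leading term is divisible by another's, tail-reduce, and make monic.
Reduced Gröbner basis: {x**2 - 2/5*x + 17/5*y + 14/5, y**2 - 1}.
Label its elements g_1 = x**2 - 2/5*x + 17/5*y + 14/5, g_2 = y**2 - 1.

Reduce p = -y + 1 modulo G:
  leading term y: no divisor's leading term divides it; move -y to the remainder.
  leading term 1: no divisor's leading term divides it; move 1 to the remainder.
  normal form = -y + 1.
The normal form is nonzero, so p ∉ I. Since p minus its normal form lies in I, I + (p) = I + (r) where r = -y + 1; decide whether this ideal is the whole ring.
Run Buchberger on G together with r (pairs among the g_i already reduce to 0 since G is a Gröbner basis):
g_1 = x**2 - 2/5*x + 17/5*y + 14/5, LT = x**2.
g_2 = y**2 - 1, LT = y**2.
r = -y + 1, LT = y.

The S-polynomials (S(g_1,g_2), S(g_1,r), S(g_2,r)) all reduce to 0 modulo the current basis, so we have a Gröbner basis.
Inter-reduce: drop elements whose leading term is divisible by another's, tail-reduce, and make monic.
Reduced Gröbner basis: {x**2 - 2/5*x + 31/5, y - 1}.
The reduced Gröbner basis of I + (p) is {x**2 - 2/5*x + 31/5, y - 1} ≠ {1}, a proper ideal, so the enlarged system stays consistent: p is independent of I, with normal form -y + 1.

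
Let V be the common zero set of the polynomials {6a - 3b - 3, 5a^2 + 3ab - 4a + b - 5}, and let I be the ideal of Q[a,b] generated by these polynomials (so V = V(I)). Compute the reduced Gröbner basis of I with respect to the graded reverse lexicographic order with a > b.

G = {b^2 + 12/11b - 23/11, a - 1/2b - 1/2}

f_1 = 6a - 3b - 3, LT = a.
f_2 = 5a^2 + 3ab - 4a + b - 5, LT = a^2.

S(f_1,f_2): lcm = a^2. S = -11/10ab + 3/10a - 1/5b + 1.
  leading term ab: subtract (-11/60b)·f_1 from -11/10ab + 3/10a - 1/5b + 1 → -11/20b^2 + 3/10a - 3/4b + 1
  leading term b^2: no divisor's leading term divides it; move -11/20b^2 to the remainder.
  leading term a: subtract (1/20)·f_1 from 3/10a - 3/4b + 1 → -3/5b + 23/20
  leading term b: no divisor's leading term divides it; move -3/5b to the remainder.
  leading term 1: no divisor's leading term divides it; move 23/20 to the remainder.
  remainder -11/20b^2 - 3/5b + 23/20 ≠ 0; add g_3 = -11/20b^2 - 3/5b + 23/20 to the basis.

The other S-polynomials (S(f_1,g_3), S(f_2,g_3)) all reduce to 0 modulo the current basis, so we have a Gröbner basis.
Inter-reduce: drop elements whose leading term is divisible by another's, tail-reduce, and make monic.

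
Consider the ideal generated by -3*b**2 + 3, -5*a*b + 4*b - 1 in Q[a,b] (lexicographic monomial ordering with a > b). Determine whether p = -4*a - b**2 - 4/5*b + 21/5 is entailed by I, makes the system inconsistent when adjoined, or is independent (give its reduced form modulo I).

-4*a - b**2 - 4/5*b + 21/5 lies in I (it reduces to 0).

First compute the reduced Gröbner basis of I by Buchberger's algorithm.
f_1 = -3*b**2 + 3, LT = b**2.
f_2 = -5*a*b + 4*b - 1, LT = a*b.

S(f_1,f_2): lcm = a*b**2. S = -a + 4/5*b**2 - 1/5*b.
  leading term a: no divisor's leading term divides it; move -a to the remainder.
  leading term b**2: subtract (-4/15)·f_1 from 4/5*b**2 - 1/5*b → -1/5*b + 4/5
  leading term b: no divisor's leading term divides it; move -1/5*b to the remainder.
  leading term 1: no divisor's leading term divides it; move 4/5 to the remainder.
  remainder -a - 1/5*b + 4/5 ≠ 0; add h_3 = -a - 1/5*b + 4/5 to the basis.

S(f_1,h_3): leading monomials are coprime, so the S-polynomial reduces to 0 (Buchberger's first criterion).
S(f_2,h_3): lcm = a*b. S = -1/5*b**2 + 1/5.
  leading term b**2: subtract (1/15)·f_1 from -1/5*b**2 + 1/5 → 0
  remainder 0.

Every S-polynomial of the final basis reduces to 0, so we have a Gröbner basis.
Inter-reduce: drop elements whose leading term is divisible by another's, tail-reduce, and make monic.
Reduced Gröbner basis: {a + 1/5*b - 4/5, b**2 - 1}.
Label its elements g_1 = a + 1/5*b - 4/5, g_2 = b**2 - 1.

Reduce p = -4*a - b**2 - 4/5*b + 21/5 modulo G:
  leading term a: subtract (-4)·g_1 from -4*a - b**2 - 4/5*b + 21/5 → -b**2 + 1
  leading term b**2: subtract (-1)·g_2 from -b**2 + 1 → 0
  normal form = 0.
Since the normal form is 0, p ∈ I.

The remainder on division by a Gröbner basis is unique — it is the normal form.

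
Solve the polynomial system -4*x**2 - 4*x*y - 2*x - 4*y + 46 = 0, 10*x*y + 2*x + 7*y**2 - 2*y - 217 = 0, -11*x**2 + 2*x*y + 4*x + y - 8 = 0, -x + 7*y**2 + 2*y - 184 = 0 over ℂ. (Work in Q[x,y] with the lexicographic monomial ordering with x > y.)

Compute a lex Gröbner basis by Buchberger's algorithm.
f_1 = -4*x**2 - 4*x*y - 2*x - 4*y + 46, LT = x**2.
f_2 = 10*x*y + 2*x + 7*y**2 - 2*y - 217, LT = x*y.
f_3 = -11*x**2 + 2*x*y + 4*x + y - 8, LT = x**2.
f_4 = -x + 7*y**2 + 2*y - 184, LT = x.

S(f_1,f_2): lcm = x**2*y. S = -1/5*x**2 + 3/10*x*y**2 + 7/10*x*y + 217/10*x + y**2 - 23/2*y.
  reduce S modulo (f_1, f_2, f_3, f_4):
  remainder -21/100*y**3 + 18987/125*y**2 + 19321/500*y - 99109/25 ≠ 0; add h_5 = -21/100*y**3 + 18987/125*y**2 + 19321/500*y - 99109/25 to the basis.

S(f_1,f_3): lcm = x**2. S = 13/11*x*y + 19/22*x + 12/11*y - 269/22.
  reduce S modulo (f_1, f_2, f_3, f_4, h_5):
  remainder 196/55*y**2 + 142/55*y - 102 ≠ 0; add h_6 = 196/55*y**2 + 142/55*y - 102 to the basis.

S(f_1,f_4): lcm = x**2. S = 7*x*y**2 + 3*x*y - 367/2*x + y - 23/2.
  reduce S modulo (f_1, f_2, f_3, f_4, h_5, h_6):
  remainder 200233/84*y - 1001165/84 ≠ 0; add h_7 = 200233/84*y - 1001165/84 to the basis.

The other S-polynomials (S(f_2,f_3), S(f_2,f_4), S(f_3,f_4), S(f_1,h_5), S(f_2,h_5), S(f_3,h_5), S(f_4,h_5), S(f_1,h_6), S(f_2,h_6), S(f_3,h_6), S(f_4,h_6), S(h_5,h_6), S(f_1,h_7), S(f_2,h_7), S(f_3,h_7), S(f_4,h_7), S(h_5,h_7), S(h_6,h_7)) all reduce to 0 modulo the current basis, so we have a Gröbner basis.
Inter-reduce: drop elements whose leading term is divisible by another's, tail-reduce, and make monic.
Reduced Gröbner basis: {x - 1, y - 5}.

A lex Gröbner basis eliminates variables successively. Here y - 5 depends only on y, with roots {5}; lifting each root through the earlier basis elements recovers the full solutions.
  y = 5: the earlier basis element becomes x - 1 = 0, giving x = 1 — point (1, 5).

{(1, 5)}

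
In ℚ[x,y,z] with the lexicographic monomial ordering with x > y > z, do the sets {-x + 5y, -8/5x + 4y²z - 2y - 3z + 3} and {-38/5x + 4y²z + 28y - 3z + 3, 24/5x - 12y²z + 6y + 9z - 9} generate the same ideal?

Yes, the ideals are equal.

Equality of ideals is decidable: compute both reduced Gröbner bases (unique for the ordering) and check whether they agree.
Buchberger on the first generating set:
f_1 = -x + 5y, LT = x.
f_2 = -8/5x + 4y²z - 2y - 3z + 3, LT = x.

S(f_1,f_2): lcm = x. S = 5/2y²z - 25/4y - 15/8z + 15/8.
  leading term y²z: no divisor's leading term divides it; move 5/2y²z to the remainder.
  leading term y: no divisor's leading term divides it; move -25/4y to the remainder.
  leading term z: no divisor's leading term divides it; move -15/8z to the remainder.
  leading term 1: no divisor's leading term divides it; move 15/8 to the remainder.
  remainder 5/2y²z - 25/4y - 15/8z + 15/8 ≠ 0; add g_3 = 5/2y²z - 25/4y - 15/8z + 15/8 to the basis.

The other S-polynomials (S(f_1,g_3), S(f_2,g_3)) all reduce to 0 modulo the current basis, so we have a Gröbner basis.
Inter-reduce: drop elements whose leading term is divisible by another's, tail-reduce, and make monic.
Reduced Gröbner basis: {x - 5y, y²z - 5/2y - ¾z + ¾}.

Buchberger on the second generating set:
h_1 = -38/5x + 4y²z + 28y - 3z + 3, LT = x.
h_2 = 24/5x - 12y²z + 6y + 9z - 9, LT = x.

S(h_1,h_2): lcm = x. S = 75/38y²z - 375/76y - 225/152z + 225/152.
  leading term y²z: no divisor's leading term divides it; move 75/38y²z to the remainder.
  leading term y: no divisor's leading term divides it; move -375/76y to the remainder.
  leading term z: no divisor's leading term divides it; move -225/152z to the remainder.
  leading term 1: no divisor's leading term divides it; move 225/152 to the remainder.
  remainder 75/38y²z - 375/76y - 225/152z + 225/152 ≠ 0; add k_3 = 75/38y²z - 375/76y - 225/152z + 225/152 to the basis.

The other S-polynomials (S(h_1,k_3), S(h_2,k_3)) all reduce to 0 modulo the current basis, so we have a Gröbner basis.
Inter-reduce: drop elements whose leading term is divisible by another's, tail-reduce, and make monic.
Reduced Gröbner basis: {x - 5y, y²z - 5/2y - ¾z + ¾}.

Same reduced basis, so the two generating sets span the same ideal.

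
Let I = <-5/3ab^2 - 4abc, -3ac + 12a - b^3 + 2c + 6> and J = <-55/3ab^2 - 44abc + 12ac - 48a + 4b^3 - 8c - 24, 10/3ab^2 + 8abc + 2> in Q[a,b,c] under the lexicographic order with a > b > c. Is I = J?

Equality of ideals is decidable: compute both reduced Gröbner bases (unique for the ordering) and check whether they agree.
Buchberger on the first generating set:
f_1 = -5/3ab^2 - 4abc, LT = ab^2.
f_2 = -3ac + 12a - b^3 + 2c + 6, LT = ac.

S(f_1,f_2): lcm = ab^2c. S = 4ab^2 + 12/5abc^2 - 1/3b^5 + 2/3b^2c + 2b^2.
  leading term ab^2: subtract (-12/5)·f_1 from 4ab^2 + 12/5abc^2 - 1/3b^5 + 2/3b^2c + 2b^2 → 12/5abc^2 - 48/5abc - 1/3b^5 + 2/3b^2c + 2b^2
  leading term abc^2: subtract (-4/5bc)·f_2 from 12/5abc^2 - 48/5abc - 1/3b^5 + 2/3b^2c + 2b^2 → -1/3b^5 - 4/5b^4c + 2/3b^2c + 2b^2 + 8/5bc^2 + 24/5bc
  leading term b^5: no divisor's leading term divides it; move -1/3b^5 to the remainder.
  leading term b^4c: no divisor's leading term divides it; move -4/5b^4c to the remainder.
  leading term b^2c: no divisor's leading term divides it; move 2/3b^2c to the remainder.
  leading term b^2: no divisor's leading term divides it; move 2b^2 to the remainder.
  leading term bc^2: no divisor's leading term divides it; move 8/5bc^2 to the remainder.
  leading term bc: no divisor's leading term divides it; move 24/5bc to the remainder.
  remainder -1/3b^5 - 4/5b^4c + 2/3b^2c + 2b^2 + 8/5bc^2 + 24/5bc ≠ 0; add g_3 = -1/3b^5 - 4/5b^4c + 2/3b^2c + 2b^2 + 8/5bc^2 + 24/5bc to the basis.

The other S-polynomials (S(f_1,g_3), S(f_2,g_3)) all reduce to 0 modulo the current basis, so we have a Gröbner basis.
Inter-reduce: drop elements whose leading term is divisible by another's, tail-reduce, and make monic.
Reduced Gröbner basis: {ab^2 + 48/5ab - 4/5b^4 + 8/5bc + 24/5b, ac - 4a + 1/3b^3 - 2/3c - 2, b^5 + 12/5b^4c - 2b^2c - 6b^2 - 24/5bc^2 - 72/5bc}.

Buchberger on the second generating set:
h_1 = -55/3ab^2 - 44abc + 12ac - 48a + 4b^3 - 8c - 24, LT = ab^2.
h_2 = 10/3ab^2 + 8abc + 2, LT = ab^2.

S(h_1,h_2): lcm = ab^2. S = -36/55ac + 144/55a - 12/55b^3 + 24/55c + 39/55.
  leading term ac: no divisor's leading term divides it; move -36/55ac to the remainder.
  leading term a: no divisor's leading term divides it; move 144/55a to the remainder.
  leading term b^3: no divisor's leading term divides it; move -12/55b^3 to the remainder.
  leading term c: no divisor's leading term divides it; move 24/55c to the remainder.
  leading term 1: no divisor's leading term divides it; move 39/55 to the remainder.
  remainder -36/55ac + 144/55a - 12/55b^3 + 24/55c + 39/55 ≠ 0; add k_3 = -36/55ac + 144/55a - 12/55b^3 + 24/55c + 39/55 to the basis.

S(h_1,k_3): lcm = ab^2c. S = 4ab^2 + 12/5abc^2 - 36/55ac^2 + 144/55ac - 1/3b^5 - 12/55b^3c + 2/3b^2c + 13/12b^2 + 24/55c^2 + 72/55c.
  leading term ab^2: subtract (-12/55)·h_1 from 4ab^2 + 12/5abc^2 - 36/55ac^2 + 144/55ac - 1/3b^5 - 12/55b^3c + 2/3b^2c + 13/12b^2 + 24/55c^2 + 72/55c → 12/5abc^2 - 48/5abc - 36/55ac^2 + 288/55ac - 576/55a - 1/3b^5 - 12/55b^3c + 48/55b^3 + 2/3b^2c + 13/12b^2 + 24/55c^2 - 24/55c - 288/55
  leading term abc^2: subtract (-11/3bc)·k_3 from 12/5abc^2 - 48/5abc - 36/55ac^2 + 288/55ac - 576/55a - 1/3b^5 - 12/55b^3c + 48/55b^3 + 2/3b^2c + 13/12b^2 + 24/55c^2 - 24/55c - 288/55 → -36/55ac^2 + 288/55ac - 576/55a - 1/3b^5 - 4/5b^4c - 12/55b^3c + 48/55b^3 + 2/3b^2c + 13/12b^2 + 8/5bc^2 + 13/5bc + 24/55c^2 - 24/55c - 288/55
  leading term ac^2: subtract (c)·k_3 from -36/55ac^2 + 288/55ac - 576/55a - 1/3b^5 - 4/5b^4c - 12/55b^3c + 48/55b^3 + 2/3b^2c + 13/12b^2 + 8/5bc^2 + 13/5bc + 24/55c^2 - 24/55c - 288/55 → 144/55ac - 576/55a - 1/3b^5 - 4/5b^4c + 48/55b^3 + 2/3b^2c + 13/12b^2 + 8/5bc^2 + 13/5bc - 63/55c - 288/55
  leading term ac: subtract (-4)·k_3 from 144/55ac - 576/55a - 1/3b^5 - 4/5b^4c + 48/55b^3 + 2/3b^2c + 13/12b^2 + 8/5bc^2 + 13/5bc - 63/55c - 288/55 → -1/3b^5 - 4/5b^4c + 2/3b^2c + 13/12b^2 + 8/5bc^2 + 13/5bc + 3/5c - 12/5
  leading term b^5: no divisor's leading term divides it; move -1/3b^5 to the remainder.
  leading term b^4c: no divisor's leading term divides it; move -4/5b^4c to the remainder.
  leading term b^2c: no divisor's leading term divides it; move 2/3b^2c to the remainder.
  leading term b^2: no divisor's leading term divides it; move 13/12b^2 to the remainder.
  leading term bc^2: no divisor's leading term divides it; move 8/5bc^2 to the remainder.
  leading term bc: no divisor's leading term divides it; move 13/5bc to the remainder.
  leading term c: no divisor's leading term divides it; move 3/5c to the remainder.
  leading term 1: no divisor's leading term divides it; move -12/5 to the remainder.
  remainder -1/3b^5 - 4/5b^4c + 2/3b^2c + 13/12b^2 + 8/5bc^2 + 13/5bc + 3/5c - 12/5 ≠ 0; add k_4 = -1/3b^5 - 4/5b^4c + 2/3b^2c + 13/12b^2 + 8/5bc^2 + 13/5bc + 3/5c - 12/5 to the basis.

The other S-polynomials (S(h_2,k_3), S(h_1,k_4), S(h_2,k_4), S(k_3,k_4)) all reduce to 0 modulo the current basis, so we have a Gröbner basis.
Inter-reduce: drop elements whose leading term is divisible by another's, tail-reduce, and make monic.
Reduced Gröbner basis: {ab^2 + 48/5ab - 4/5b^4 + 8/5bc + 13/5b + 3/5, ac - 4a + 1/3b^3 - 2/3c - 13/12, b^5 + 12/5b^4c - 2b^2c - 13/4b^2 - 24/5bc^2 - 39/5bc - 9/5c + 36/5}.

These differ, so the ideals are not equal.

No, the ideals differ.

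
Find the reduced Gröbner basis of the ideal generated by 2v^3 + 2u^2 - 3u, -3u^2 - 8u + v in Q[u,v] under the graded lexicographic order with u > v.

f_1 = 2v^3 + 2u^2 - 3u, LT = v^3.
f_2 = -3u^2 - 8u + v, LT = u^2.

The S-polynomials (S(f_1,f_2)) all reduce to 0 modulo the current basis, so we have a Gröbner basis.

G = {v^3 - 25/6u + 1/3v, u^2 + 8/3u - 1/3v}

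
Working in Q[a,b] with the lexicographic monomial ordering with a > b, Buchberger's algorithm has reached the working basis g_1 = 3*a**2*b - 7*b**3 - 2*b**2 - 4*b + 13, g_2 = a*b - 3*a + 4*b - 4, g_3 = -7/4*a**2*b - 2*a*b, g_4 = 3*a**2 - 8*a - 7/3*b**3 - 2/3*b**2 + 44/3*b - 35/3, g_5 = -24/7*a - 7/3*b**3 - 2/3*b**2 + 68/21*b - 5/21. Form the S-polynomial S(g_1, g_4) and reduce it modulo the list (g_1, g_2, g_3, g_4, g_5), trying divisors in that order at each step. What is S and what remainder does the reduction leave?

lcm(LM(g_1), LM(g_4)) = a**2*b.
S = (lcm/LT(g_1))·g_1 − (lcm/LT(g_4))·g_4 = 8/3*a*b + 7/9*b**4 - 19/9*b**3 - 50/9*b**2 + 23/9*b + 13/3.
Reduce S modulo (g_1, g_2, g_3, g_4, g_5) in that order:
  leading term a*b: subtract (8/3)·g_2 from 8/3*a*b + 7/9*b**4 - 19/9*b**3 - 50/9*b**2 + 23/9*b + 13/3 → 8*a + 7/9*b**4 - 19/9*b**3 - 50/9*b**2 - 73/9*b + 15
  leading term a: subtract (-7/3)·g_5 from 8*a + 7/9*b**4 - 19/9*b**3 - 50/9*b**2 - 73/9*b + 15 → 7/9*b**4 - 68/9*b**3 - 64/9*b**2 - 5/9*b + 130/9
  leading term b**4: no divisor's leading term divides it; move 7/9*b**4 to the remainder.
  leading term b**3: no divisor's leading term divides it; move -68/9*b**3 to the remainder.
  leading term b**2: no divisor's leading term divides it; move -64/9*b**2 to the remainder.
  leading term b: no divisor's leading term divides it; move -5/9*b to the remainder.
  leading term 1: no divisor's leading term divides it; move 130/9 to the remainder.
The remainder 7/9*b**4 - 68/9*b**3 - 64/9*b**2 - 5/9*b + 130/9 is nonzero, so it would be added as the next basis element.
This is the inner loop of Buchberger's algorithm — each nonzero remainder becomes a new basis element.

S(g_1, g_4) = 8/3*a*b + 7/9*b**4 - 19/9*b**3 - 50/9*b**2 + 23/9*b + 13/3; remainder on division = 7/9*b**4 - 68/9*b**3 - 64/9*b**2 - 5/9*b + 130/9.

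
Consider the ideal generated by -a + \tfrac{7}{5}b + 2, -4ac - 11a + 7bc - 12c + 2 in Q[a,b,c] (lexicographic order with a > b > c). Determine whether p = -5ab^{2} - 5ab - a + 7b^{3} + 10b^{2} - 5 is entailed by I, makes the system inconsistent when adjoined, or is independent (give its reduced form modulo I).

-5ab^{2} - 5ab - a + 7b^{3} + 10b^{2} - 5 is independent of I; its normal form modulo I is -7b^{2} - \tfrac{57}{5}b - 7.

First compute the reduced Gröbner basis of I by Buchberger's algorithm.
f_1 = -a + \tfrac{7}{5}b + 2, LT = a.
f_2 = -4ac - 11a + 7bc - 12c + 2, LT = ac.

S(f_1,f_2): lcm = ac. S = -\tfrac{11}{4}a + \tfrac{7}{20}bc - 5c + \tfrac{1}{2}.
  leading term a: subtract (\tfrac{11}{4})·f_1 from -\tfrac{11}{4}a + \tfrac{7}{20}bc - 5c + \tfrac{1}{2} → \tfrac{7}{20}bc - \tfrac{77}{20}b - 5c - 5
  leading term bc: no divisor's leading term divides it; move \tfrac{7}{20}bc to the remainder.
  leading term b: no divisor's leading term divides it; move -\tfrac{77}{20}b to the remainder.
  leading term c: no divisor's leading term divides it; move -5c to the remainder.
  leading term 1: no divisor's leading term divides it; move -5 to the remainder.
  remainder \tfrac{7}{20}bc - \tfrac{77}{20}b - 5c - 5 ≠ 0; add h_3 = \tfrac{7}{20}bc - \tfrac{77}{20}b - 5c - 5 to the basis.

The other S-polynomials (S(f_1,h_3), S(f_2,h_3)) all reduce to 0 modulo the current basis, so we have a Gröbner basis.
Inter-reduce: drop elements whose leading term is divisible by another's, tail-reduce, and make monic.
Reduced Gröbner basis: {a - \tfrac{7}{5}b - 2, bc - 11b - \tfrac{100}{7}c - \tfrac{100}{7}}.
Label its elements g_1 = a - \tfrac{7}{5}b - 2, g_2 = bc - 11b - \tfrac{100}{7}c - \tfrac{100}{7}.

Reduce p = -5ab^{2} - 5ab - a + 7b^{3} + 10b^{2} - 5 modulo G:
  leading term ab^{2}: subtract (-5b^{2})·g_1 from -5ab^{2} - 5ab - a + 7b^{3} + 10b^{2} - 5 → -5ab - a - 5
  leading term ab: subtract (-5b)·g_1 from -5ab - a - 5 → -a - 7b^{2} - 10b - 5
  leading term a: subtract (-1)·g_1 from -a - 7b^{2} - 10b - 5 → -7b^{2} - \tfrac{57}{5}b - 7
  leading term b^{2}: no divisor's leading term divides it; move -7b^{2} to the remainder.
  leading term b: no divisor's leading term divides it; move -\tfrac{57}{5}b to the remainder.
  leading term 1: no divisor's leading term divides it; move -7 to the remainder.
  normal form = -7b^{2} - \tfrac{57}{5}b - 7.
The normal form is nonzero, so p ∉ I. Since p minus its normal form lies in I, I + (p) = I + (r) where r = -7b^{2} - \tfrac{57}{5}b - 7; decide whether this ideal is the whole ring.
Run Buchberger on G together with r (pairs among the g_i already reduce to 0 since G is a Gröbner basis):
g_1 = a - \tfrac{7}{5}b - 2, LT = a.
g_2 = bc - 11b - \tfrac{100}{7}c - \tfrac{100}{7}, LT = bc.
r = -7b^{2} - \tfrac{57}{5}b - 7, LT = b^{2}.

S(g_2,r): lcm = b^{2}c. S = -11b^{2} - \tfrac{557}{35}bc - \tfrac{100}{7}b - c.
  leading term b^{2}: subtract (\tfrac{11}{7})·r from -11b^{2} - \tfrac{557}{35}bc - \tfrac{100}{7}b - c → -\tfrac{557}{35}bc + \tfrac{127}{35}b - c + 11
  leading term bc: subtract (-\tfrac{557}{35})·g_2 from -\tfrac{557}{35}bc + \tfrac{127}{35}b - c + 11 → -\tfrac{1200}{7}b - \tfrac{11189}{49}c - \tfrac{10601}{49}
  leading term b: no divisor's leading term divides it; move -\tfrac{1200}{7}b to the remainder.
  leading term c: no divisor's leading term divides it; move -\tfrac{11189}{49}c to the remainder.
  leading term 1: no divisor's leading term divides it; move -\tfrac{10601}{49} to the remainder.
  remainder -\tfrac{1200}{7}b - \tfrac{11189}{49}c - \tfrac{10601}{49} ≠ 0; add m_4 = -\tfrac{1200}{7}b - \tfrac{11189}{49}c - \tfrac{10601}{49} to the basis.

S(g_2,m_4): lcm = bc. S = -11b - \tfrac{11189}{8400}c^{2} - \tfrac{130601}{8400}c - \tfrac{100}{7}.
  leading term b: subtract (\tfrac{77}{1200})·m_4 from -11b - \tfrac{11189}{8400}c^{2} - \tfrac{130601}{8400}c - \tfrac{100}{7} → -\tfrac{11189}{8400}c^{2} - \tfrac{3761}{4200}c - \tfrac{3389}{8400}
  leading term c^{2}: no divisor's leading term divides it; move -\tfrac{11189}{8400}c^{2} to the remainder.
  leading term c: no divisor's leading term divides it; move -\tfrac{3761}{4200}c to the remainder.
  leading term 1: no divisor's leading term divides it; move -\tfrac{3389}{8400} to the remainder.
  remainder -\tfrac{11189}{8400}c^{2} - \tfrac{3761}{4200}c - \tfrac{3389}{8400} ≠ 0; add m_5 = -\tfrac{11189}{8400}c^{2} - \tfrac{3761}{4200}c - \tfrac{3389}{8400} to the basis.

The other S-polynomials (S(g_1,g_2), S(g_1,r), S(g_1,m_4), S(r,m_4), S(g_1,m_5), S(g_2,m_5), S(r,m_5), S(m_4,m_5)) all reduce to 0 modulo the current basis, so we have a Gröbner basis.
Inter-reduce: drop elements whose leading term is divisible by another's, tail-reduce, and make monic.
Reduced Gröbner basis: {a + \tfrac{11189}{6000}c - \tfrac{1399}{6000}, b + \tfrac{11189}{8400}c + \tfrac{10601}{8400}, c^{2} + \tfrac{7522}{11189}c + \tfrac{3389}{11189}}.
The reduced Gröbner basis of I + (p) is {a + \tfrac{11189}{6000}c - \tfrac{1399}{6000}, b + \tfrac{11189}{8400}c + \tfrac{10601}{8400}, c^{2} + \tfrac{7522}{11189}c + \tfrac{3389}{11189}} ≠ {1}, a proper ideal, so the enlarged system stays consistent: p is independent of I, with normal form -7b^{2} - \tfrac{57}{5}b - 7.

Ideal membership is decidable via reduction modulo a Gröbner basis.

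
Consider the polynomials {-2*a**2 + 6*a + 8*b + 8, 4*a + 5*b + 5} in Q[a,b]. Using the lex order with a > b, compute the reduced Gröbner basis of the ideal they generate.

G = {a + 5/4*b + 5/4, b**2 + 46/25*b + 21/25}

f_1 = -2*a**2 + 6*a + 8*b + 8, LT = a**2.
f_2 = 4*a + 5*b + 5, LT = a.

S(f_1,f_2): lcm = a**2. S = -5/4*a*b - 17/4*a - 4*b - 4.
  leading term a*b: subtract (-5/16*b)·f_2 from -5/4*a*b - 17/4*a - 4*b - 4 → -17/4*a + 25/16*b**2 - 39/16*b - 4
  leading term a: subtract (-17/16)·f_2 from -17/4*a + 25/16*b**2 - 39/16*b - 4 → 25/16*b**2 + 23/8*b + 21/16
  leading term b**2: no divisor's leading term divides it; move 25/16*b**2 to the remainder.
  leading term b: no divisor's leading term divides it; move 23/8*b to the remainder.
  leading term 1: no divisor's leading term divides it; move 21/16 to the remainder.
  remainder 25/16*b**2 + 23/8*b + 21/16 ≠ 0; add g_3 = 25/16*b**2 + 23/8*b + 21/16 to the basis.

The other S-polynomials (S(f_1,g_3), S(f_2,g_3)) all reduce to 0 modulo the current basis, so we have a Gröbner basis.
Inter-reduce: drop elements whose leading term is divisible by another's, tail-reduce, and make monic.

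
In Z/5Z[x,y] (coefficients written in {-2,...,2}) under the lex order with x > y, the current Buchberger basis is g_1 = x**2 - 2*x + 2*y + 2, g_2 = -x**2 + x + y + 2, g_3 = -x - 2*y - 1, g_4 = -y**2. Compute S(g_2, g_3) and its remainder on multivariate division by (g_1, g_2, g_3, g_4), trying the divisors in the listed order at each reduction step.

S(g_2, g_3) = -2*x*y - 2*x - y - 2; remainder on division = 0.

lcm(LM(g_2), LM(g_3)) = x**2.
S = (lcm/LT(g_2))·g_2 − (lcm/LT(g_3))·g_3 = -2*x*y - 2*x - y - 2.
Reduce S modulo (g_1, g_2, g_3, g_4) in that order:
  leading term x*y: subtract (2*y)·g_3 from -2*x*y - 2*x - y - 2 → -2*x - y**2 + y - 2
  leading term x: subtract (2)·g_3 from -2*x - y**2 + y - 2 → -y**2
  leading term y**2: subtract (1)·g_4 from -y**2 → 0
The remainder is 0, so this S-polynomial contributes no new basis element.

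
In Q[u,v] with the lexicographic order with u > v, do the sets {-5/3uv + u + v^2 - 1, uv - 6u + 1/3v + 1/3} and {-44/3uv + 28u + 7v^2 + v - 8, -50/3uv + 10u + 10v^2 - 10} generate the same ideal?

No, the ideals differ.

Since reduced Gröbner bases are canonical representatives of ideals under a given ordering, it suffices to compute and compare them.
Buchberger on the first generating set:
f_1 = -5/3uv + u + v^2 - 1, LT = uv.
f_2 = uv - 6u + 1/3v + 1/3, LT = uv.

S(f_1,f_2): lcm = uv. S = 27/5u - 3/5v^2 - 1/3v + 4/15.
  reduce S modulo (f_1, f_2):
  remainder 27/5u - 3/5v^2 - 1/3v + 4/15 ≠ 0; add g_3 = 27/5u - 3/5v^2 - 1/3v + 4/15 to the basis.

S(f_1,g_3): lcm = uv. S = -3/5u + 1/9v^3 - 218/405v^2 - 4/81v + 3/5.
  reduce S modulo (f_1, f_2, g_3):
  remainder 1/9v^3 - 49/81v^2 - 7/81v + 17/27 ≠ 0; add g_4 = 1/9v^3 - 49/81v^2 - 7/81v + 17/27 to the basis.

The other S-polynomials (S(f_2,g_3), S(f_1,g_4), S(f_2,g_4), S(g_3,g_4)) all reduce to 0 modulo the current basis, so we have a Gröbner basis.
Inter-reduce: drop elements whose leading term is divisible by another's, tail-reduce, and make monic.
Reduced Gröbner basis: {u - 1/9v^2 - 5/81v + 4/81, v^3 - 49/9v^2 - 7/9v + 17/3}.

Buchberger on the second generating set:
h_1 = -44/3uv + 28u + 7v^2 + v - 8, LT = uv.
h_2 = -50/3uv + 10u + 10v^2 - 10, LT = uv.

S(h_1,h_2): lcm = uv. S = -72/55u + 27/220v^2 - 3/44v - 3/55.
  reduce S modulo (h_1, h_2):
  remainder -72/55u + 27/220v^2 - 3/44v - 3/55 ≠ 0; add k_3 = -72/55u + 27/220v^2 - 3/44v - 3/55 to the basis.

S(h_1,k_3): lcm = uv. S = -21/11u + 3/32v^3 - 559/1056v^2 - 29/264v + 6/11.
  reduce S modulo (h_1, h_2, k_3):
  remainder 3/32v^3 - 17/24v^2 - 1/96v + 5/8 ≠ 0; add k_4 = 3/32v^3 - 17/24v^2 - 1/96v + 5/8 to the basis.

The other S-polynomials (S(h_2,k_3), S(h_1,k_4), S(h_2,k_4), S(k_3,k_4)) all reduce to 0 modulo the current basis, so we have a Gröbner basis.
Inter-reduce: drop elements whose leading term is divisible by another's, tail-reduce, and make monic.
Reduced Gröbner basis: {u - 3/32v^2 + 5/96v + 1/24, v^3 - 68/9v^2 - 1/9v + 20/3}.

Since the reduced bases disagree, the two ideals are not the same.
The same test decides containment: I ⊆ J iff every generator of I reduces to 0 modulo a Gröbner basis of J.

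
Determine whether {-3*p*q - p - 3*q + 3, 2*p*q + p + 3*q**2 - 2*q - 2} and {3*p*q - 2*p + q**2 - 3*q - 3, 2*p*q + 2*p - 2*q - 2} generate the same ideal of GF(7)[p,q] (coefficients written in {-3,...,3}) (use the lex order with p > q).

No, the ideals differ.

For a fixed monomial order, each ideal has a unique reduced Gröbner basis; comparing bases decides equality.
Buchberger on the first generating set:
f_1 = -3*p*q - p - 3*q + 3, LT = p*q.
f_2 = 2*p*q + p + 3*q**2 - 2*q - 2, LT = p*q.

S(f_1,f_2): lcm = p*q. S = p + 2*q**2 + 2*q.
  leading term p: no divisor's leading term divides it; move p to the remainder.
  leading term q**2: no divisor's leading term divides it; move 2*q**2 to the remainder.
  leading term q: no divisor's leading term divides it; move 2*q to the remainder.
  remainder p + 2*q**2 + 2*q ≠ 0; add g_3 = p + 2*q**2 + 2*q to the basis.

S(f_1,g_3): lcm = p*q. S = -2*p - 2*q**3 - 2*q**2 + q - 1.
  leading term p: subtract (-2)·g_3 from -2*p - 2*q**3 - 2*q**2 + q - 1 → -2*q**3 + 2*q**2 - 2*q - 1
  leading term q**3: no divisor's leading term divides it; move -2*q**3 to the remainder.
  leading term q**2: no divisor's leading term divides it; move 2*q**2 to the remainder.
  leading term q: no divisor's leading term divides it; move -2*q to the remainder.
  leading term 1: no divisor's leading term divides it; move -1 to the remainder.
  remainder -2*q**3 + 2*q**2 - 2*q - 1 ≠ 0; add g_4 = -2*q**3 + 2*q**2 - 2*q - 1 to the basis.

The other S-polynomials (S(f_2,g_3), S(f_1,g_4), S(f_2,g_4), S(g_3,g_4)) all reduce to 0 modulo the current basis, so we have a Gröbner basis.
Inter-reduce: drop elements whose leading term is divisible by another's, tail-reduce, and make monic.
Reduced Gröbner basis: {p + 2*q**2 + 2*q, q**3 - q**2 + q - 3}.

Buchberger on the second generating set:
h_1 = 3*p*q - 2*p + q**2 - 3*q - 3, LT = p*q.
h_2 = 2*p*q + 2*p - 2*q - 2, LT = p*q.

S(h_1,h_2): lcm = p*q. S = 3*p - 2*q**2.
  leading term p: no divisor's leading term divides it; move 3*p to the remainder.
  leading term q**2: no divisor's leading term divides it; move -2*q**2 to the remainder.
  remainder 3*p - 2*q**2 ≠ 0; add k_3 = 3*p - 2*q**2 to the basis.

S(h_1,k_3): lcm = p*q. S = -3*p + 3*q**3 - 2*q**2 - q - 1.
  leading term p: subtract (-1)·k_3 from -3*p + 3*q**3 - 2*q**2 - q - 1 → 3*q**3 + 3*q**2 - q - 1
  leading term q**3: no divisor's leading term divides it; move 3*q**3 to the remainder.
  leading term q**2: no divisor's leading term divides it; move 3*q**2 to the remainder.
  leading term q: no divisor's leading term divides it; move -q to the remainder.
  leading term 1: no divisor's leading term divides it; move -1 to the remainder.
  remainder 3*q**3 + 3*q**2 - q - 1 ≠ 0; add k_4 = 3*q**3 + 3*q**2 - q - 1 to the basis.

The other S-polynomials (S(h_2,k_3), S(h_1,k_4), S(h_2,k_4), S(k_3,k_4)) all reduce to 0 modulo the current basis, so we have a Gröbner basis.
Inter-reduce: drop elements whose leading term is divisible by another's, tail-reduce, and make monic.
Reduced Gröbner basis: {p - 3*q**2, q**3 + q**2 + 2*q + 2}.

These differ, so the ideals are not equal.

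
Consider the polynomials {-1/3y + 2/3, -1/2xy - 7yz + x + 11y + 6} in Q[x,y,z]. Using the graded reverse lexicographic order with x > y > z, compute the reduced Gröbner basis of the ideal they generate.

f_1 = -1/3y + 2/3, LT = y.
f_2 = -1/2xy - 7yz + x + 11y + 6, LT = xy.

S(f_1,f_2): lcm = xy. S = -14yz + 22y + 12.
  reduce S modulo (f_1, f_2):
  remainder -28z + 56 ≠ 0; add g_3 = -28z + 56 to the basis.

The other S-polynomials (S(f_1,g_3), S(f_2,g_3)) all reduce to 0 modulo the current basis, so we have a Gröbner basis.
Inter-reduce: drop elements whose leading term is divisible by another's, tail-reduce, and make monic.

G = {y - 2, z - 2}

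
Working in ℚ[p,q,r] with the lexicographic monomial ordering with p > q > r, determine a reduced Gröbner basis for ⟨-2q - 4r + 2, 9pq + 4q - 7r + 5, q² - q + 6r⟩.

f_1 = -2q - 4r + 2, LT = q.
f_2 = 9pq + 4q - 7r + 5, LT = pq.
f_3 = q² - q + 6r, LT = q².

S(f_1,f_2): lcm = pq. S = 2pr - p - 4/9q + 7/9r - 5/9.
  leading term pr: no divisor's leading term divides it; move 2pr to the remainder.
  leading term p: no divisor's leading term divides it; move -p to the remainder.
  leading term q: subtract (2/9)·f_1 from -4/9q + 7/9r - 5/9 → 5/3r - 1
  leading term r: no divisor's leading term divides it; move 5/3r to the remainder.
  leading term 1: no divisor's leading term divides it; move -1 to the remainder.
  remainder 2pr - p + 5/3r - 1 ≠ 0; add g_4 = 2pr - p + 5/3r - 1 to the basis.

S(f_1,f_3): lcm = q². S = 2qr - 6r.
  leading term qr: subtract (-r)·f_1 from 2qr - 6r → -4r² - 4r
  leading term r²: no divisor's leading term divides it; move -4r² to the remainder.
  leading term r: no divisor's leading term divides it; move -4r to the remainder.
  remainder -4r² - 4r ≠ 0; add g_5 = -4r² - 4r to the basis.

S(f_2,f_3): lcm = pq². S = pq - 6pr + 4/9q² - 7/9qr + 5/9q.
  leading term pq: subtract (-½p)·f_1 from pq - 6pr + 4/9q² - 7/9qr + 5/9q → -8pr + p + 4/9q² - 7/9qr + 5/9q
  leading term pr: subtract (-4)·g_4 from -8pr + p + 4/9q² - 7/9qr + 5/9q → -3p + 4/9q² - 7/9qr + 5/9q + 20/3r - 4
  leading term p: no divisor's leading term divides it; move -3p to the remainder.
  leading term q²: subtract (-2/9q)·f_1 from 4/9q² - 7/9qr + 5/9q + 20/3r - 4 → -5/3qr + q + 20/3r - 4
  leading term qr: subtract (⅚r)·f_1 from -5/3qr + q + 20/3r - 4 → q + 10/3r² + 5r - 4
  leading term q: subtract (-½)·f_1 from q + 10/3r² + 5r - 4 → 10/3r² + 3r - 3
  leading term r²: subtract (-⅚)·g_5 from 10/3r² + 3r - 3 → -⅓r - 3
  leading term r: no divisor's leading term divides it; move -⅓r to the remainder.
  leading term 1: no divisor's leading term divides it; move -3 to the remainder.
  remainder -3p - ⅓r - 3 ≠ 0; add g_6 = -3p - ⅓r - 3 to the basis.

The other S-polynomials (S(f_1,g_4), S(f_2,g_4), S(f_3,g_4), S(f_1,g_5), S(f_2,g_5), S(f_3,g_5), S(g_4,g_5), S(f_1,g_6), S(f_2,g_6), S(f_3,g_6), S(g_4,g_6), S(g_5,g_6)) all reduce to 0 modulo the current basis, so we have a Gröbner basis.
Inter-reduce: drop elements whose leading term is divisible by another's, tail-reduce, and make monic.

G = {p + 1/9r + 1, q + 2r - 1, r² + r}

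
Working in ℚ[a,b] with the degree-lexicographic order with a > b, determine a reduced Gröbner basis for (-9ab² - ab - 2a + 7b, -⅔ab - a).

G = {b² + 3/2b, a - 28/83b}

f_1 = -9ab² - ab - 2a + 7b, LT = ab².
f_2 = -⅔ab - a, LT = ab.

S(f_1,f_2): lcm = ab². S = -25/18ab + 2/9a - 7/9b.
  reduce S modulo (f_1, f_2):
  remainder 83/36a - 7/9b ≠ 0; add g_3 = 83/36a - 7/9b to the basis.

S(f_1,g_3): lcm = ab². S = 28/83b³ + 1/9ab + 2/9a - 7/9b.
  reduce S modulo (f_1, f_2, g_3):
  remainder 28/83b³ - 63/83b ≠ 0; add g_4 = 28/83b³ - 63/83b to the basis.

S(f_2,g_3): lcm = ab. S = 28/83b² + 3/2a.
  reduce S modulo (f_1, f_2, g_3, g_4):
  remainder 28/83b² + 42/83b ≠ 0; add g_5 = 28/83b² + 42/83b to the basis.

The other S-polynomials (S(f_1,g_4), S(f_2,g_4), S(g_3,g_4), S(f_1,g_5), S(f_2,g_5), S(g_3,g_5), S(g_4,g_5)) all reduce to 0 modulo the current basis, so we have a Gröbner basis.
Inter-reduce: drop elements whose leading term is divisible by another's, tail-reduce, and make monic.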